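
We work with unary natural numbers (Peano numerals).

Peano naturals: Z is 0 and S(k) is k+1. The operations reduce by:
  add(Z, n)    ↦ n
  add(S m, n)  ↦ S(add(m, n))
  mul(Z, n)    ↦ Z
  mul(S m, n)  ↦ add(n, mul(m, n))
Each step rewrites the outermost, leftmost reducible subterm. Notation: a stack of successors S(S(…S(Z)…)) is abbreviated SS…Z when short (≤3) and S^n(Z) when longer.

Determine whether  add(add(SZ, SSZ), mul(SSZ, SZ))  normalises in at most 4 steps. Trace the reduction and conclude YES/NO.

Answer: NO — after 4 steps the term is S(S(add(SZ, mul(SSZ, SZ)))), not yet normal

Working:
  start: add(add(SZ, SSZ), mul(SSZ, SZ))
  [1] add(S(add(Z, SSZ)), mul(SSZ, SZ))
  [2] S(add(add(Z, SSZ), mul(SSZ, SZ)))
  [3] S(add(SSZ, mul(SSZ, SZ)))
  [4] S(S(add(SZ, mul(SSZ, SZ))))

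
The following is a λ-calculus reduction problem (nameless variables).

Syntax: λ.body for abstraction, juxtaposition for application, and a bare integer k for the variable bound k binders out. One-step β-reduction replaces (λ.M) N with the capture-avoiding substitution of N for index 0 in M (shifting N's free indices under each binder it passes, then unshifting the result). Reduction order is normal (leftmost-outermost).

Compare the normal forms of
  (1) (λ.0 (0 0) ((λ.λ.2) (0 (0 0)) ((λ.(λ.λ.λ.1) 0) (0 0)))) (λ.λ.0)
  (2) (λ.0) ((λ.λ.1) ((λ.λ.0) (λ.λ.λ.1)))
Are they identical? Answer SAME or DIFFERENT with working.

Answer: SAME — A ⇓ λ.λ.0, B ⇓ λ.λ.0

Working:
Term A:
  start: (λ.0 (0 0) ((λ.λ.2) (0 (0 0)) ((λ.(λ.λ.λ.1) 0) (0 0)))) (λ.λ.0)
  step 1: (λ.λ.0) ((λ.λ.0) (λ.λ.0)) ((λ.λ.λ.λ.0) ((λ.λ.0) ((λ.λ.0) (λ.λ.0))) ((λ.(λ.λ.λ.1) 0) ((λ.λ.0) (λ.λ.0))))
  step 2: (λ.0) ((λ.λ.λ.λ.0) ((λ.λ.0) ((λ.λ.0) (λ.λ.0))) ((λ.(λ.λ.λ.1) 0) ((λ.λ.0) (λ.λ.0))))
  step 3: (λ.λ.λ.λ.0) ((λ.λ.0) ((λ.λ.0) (λ.λ.0))) ((λ.(λ.λ.λ.1) 0) ((λ.λ.0) (λ.λ.0)))
  step 4: (λ.λ.λ.0) ((λ.(λ.λ.λ.1) 0) ((λ.λ.0) (λ.λ.0)))
  step 5: λ.λ.0

Term B:
  start: (λ.0) ((λ.λ.1) ((λ.λ.0) (λ.λ.λ.1)))
  step 1: (λ.λ.1) ((λ.λ.0) (λ.λ.λ.1))
  step 2: λ.(λ.λ.0) (λ.λ.λ.1)
  step 3: λ.λ.0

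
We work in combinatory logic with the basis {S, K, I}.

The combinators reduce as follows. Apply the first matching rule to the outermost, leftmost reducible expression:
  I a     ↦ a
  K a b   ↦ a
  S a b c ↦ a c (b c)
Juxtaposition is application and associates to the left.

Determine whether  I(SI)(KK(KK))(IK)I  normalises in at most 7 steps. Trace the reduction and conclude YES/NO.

  start: I(SI)(KK(KK))(IK)I
  [1] SI(KK(KK))(IK)I
  [2] I(IK)(KK(KK)(IK))I
  [3] IK(KK(KK)(IK))I
  [4] K(KK(KK)(IK))I
  [5] KK(KK)(IK)
  [6] K(IK)
  [7] KK

Answer: YES — reaches normal form KK in 7 ≤ 7 steps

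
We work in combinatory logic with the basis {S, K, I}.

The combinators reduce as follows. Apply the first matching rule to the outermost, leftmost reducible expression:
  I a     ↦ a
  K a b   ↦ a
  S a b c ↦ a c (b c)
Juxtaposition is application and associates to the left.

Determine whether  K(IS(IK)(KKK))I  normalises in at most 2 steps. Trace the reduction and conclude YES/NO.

  start: K(IS(IK)(KKK))I
  step 1: IS(IK)(KKK)
  step 2: S(IK)(KKK)

Answer: NO — after 2 steps the term is S(IK)(KKK), not yet normal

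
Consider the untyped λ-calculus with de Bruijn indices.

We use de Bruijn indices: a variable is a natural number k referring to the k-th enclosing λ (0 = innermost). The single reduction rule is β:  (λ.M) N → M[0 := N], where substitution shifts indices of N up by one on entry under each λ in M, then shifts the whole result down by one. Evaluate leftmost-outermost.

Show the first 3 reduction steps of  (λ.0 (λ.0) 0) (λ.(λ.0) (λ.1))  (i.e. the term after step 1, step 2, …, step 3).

Answer: after 3 steps: (λ.λ.0) (λ.(λ.0) (λ.1))

Working:
  start: (λ.0 (λ.0) 0) (λ.(λ.0) (λ.1))
  [1] (λ.(λ.0) (λ.1)) (λ.0) (λ.(λ.0) (λ.1))
  [2] (λ.0) (λ.λ.0) (λ.(λ.0) (λ.1))
  [3] (λ.λ.0) (λ.(λ.0) (λ.1))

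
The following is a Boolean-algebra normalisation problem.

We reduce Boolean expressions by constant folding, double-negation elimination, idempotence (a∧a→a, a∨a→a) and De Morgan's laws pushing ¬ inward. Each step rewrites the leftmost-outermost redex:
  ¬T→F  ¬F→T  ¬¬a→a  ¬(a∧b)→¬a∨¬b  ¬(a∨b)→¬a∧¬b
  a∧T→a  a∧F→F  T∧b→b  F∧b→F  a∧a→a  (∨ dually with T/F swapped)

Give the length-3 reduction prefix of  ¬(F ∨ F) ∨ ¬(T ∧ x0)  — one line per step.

Answer: after 3 steps: T ∨ ¬(T ∧ x0)

Derivation:
  start: ¬(F ∨ F) ∨ ¬(T ∧ x0)
  →1  (¬F ∧ ¬F) ∨ ¬(T ∧ x0)
  →2  ¬F ∨ ¬(T ∧ x0)
  →3  T ∨ ¬(T ∧ x0)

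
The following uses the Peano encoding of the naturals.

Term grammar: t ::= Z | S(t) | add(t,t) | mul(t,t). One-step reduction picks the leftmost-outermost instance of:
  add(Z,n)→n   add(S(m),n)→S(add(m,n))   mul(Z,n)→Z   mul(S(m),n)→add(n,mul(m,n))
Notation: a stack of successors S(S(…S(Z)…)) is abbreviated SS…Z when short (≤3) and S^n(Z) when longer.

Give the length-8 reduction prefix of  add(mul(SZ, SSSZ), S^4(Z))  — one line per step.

  start: add(mul(SZ, SSSZ), S^4(Z))
  [1] add(add(SSSZ, mul(Z, SSSZ)), S^4(Z))
  [2] add(S(add(SSZ, mul(Z, SSSZ))), S^4(Z))
  [3] S(add(add(SSZ, mul(Z, SSSZ)), S^4(Z)))
  [4] S(add(S(add(SZ, mul(Z, SSSZ))), S^4(Z)))
  [5] S(S(add(add(SZ, mul(Z, SSSZ)), S^4(Z))))
  [6] S(S(add(S(add(Z, mul(Z, SSSZ))), S^4(Z))))
  [7] S(S(S(add(add(Z, mul(Z, SSSZ)), S^4(Z)))))
  [8] S(S(S(add(mul(Z, SSSZ), S^4(Z)))))

Answer: after 8 steps: S(S(S(add(mul(Z, SSSZ), S^4(Z)))))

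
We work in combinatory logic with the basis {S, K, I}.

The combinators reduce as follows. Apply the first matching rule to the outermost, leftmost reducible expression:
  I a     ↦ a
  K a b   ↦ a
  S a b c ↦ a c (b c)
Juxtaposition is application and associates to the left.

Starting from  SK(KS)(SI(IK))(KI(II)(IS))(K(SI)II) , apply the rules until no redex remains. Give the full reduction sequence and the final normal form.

Answer: normal form = S(KS)(SII)  (in 12 steps)

Reduction:
  start: SK(KS)(SI(IK))(KI(II)(IS))(K(SI)II)
  [1] K(SI(IK))(KS(SI(IK)))(KI(II)(IS))(K(SI)II)
  [2] SI(IK)(KI(II)(IS))(K(SI)II)
  [3] I(KI(II)(IS))(IK(KI(II)(IS)))(K(SI)II)
  [4] KI(II)(IS)(IK(KI(II)(IS)))(K(SI)II)
  [5] I(IS)(IK(KI(II)(IS)))(K(SI)II)
  [6] IS(IK(KI(II)(IS)))(K(SI)II)
  [7] S(IK(KI(II)(IS)))(K(SI)II)
  [8] S(K(KI(II)(IS)))(K(SI)II)
  [9] S(K(I(IS)))(K(SI)II)
  [10] S(K(IS))(K(SI)II)
  [11] S(KS)(K(SI)II)
  [12] S(KS)(SII)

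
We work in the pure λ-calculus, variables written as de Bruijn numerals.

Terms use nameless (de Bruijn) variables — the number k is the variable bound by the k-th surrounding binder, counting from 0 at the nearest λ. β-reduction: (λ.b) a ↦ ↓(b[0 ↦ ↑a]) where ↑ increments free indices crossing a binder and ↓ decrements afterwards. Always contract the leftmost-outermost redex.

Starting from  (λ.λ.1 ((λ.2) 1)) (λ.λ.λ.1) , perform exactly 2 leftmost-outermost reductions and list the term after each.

  start: (λ.λ.1 ((λ.2) 1)) (λ.λ.λ.1)
  step 1: λ.(λ.λ.λ.1) ((λ.λ.λ.λ.1) (λ.λ.λ.1))
  step 2: λ.λ.λ.1

Answer: after 2 steps: λ.λ.λ.1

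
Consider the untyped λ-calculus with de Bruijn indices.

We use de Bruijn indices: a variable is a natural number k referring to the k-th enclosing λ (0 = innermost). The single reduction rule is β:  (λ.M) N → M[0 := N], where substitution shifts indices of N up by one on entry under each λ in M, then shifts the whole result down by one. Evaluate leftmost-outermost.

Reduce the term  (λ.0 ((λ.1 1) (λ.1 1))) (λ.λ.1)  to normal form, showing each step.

  start: (λ.0 ((λ.1 1) (λ.1 1))) (λ.λ.1)
  step 1: (λ.λ.1) ((λ.(λ.λ.1) (λ.λ.1)) (λ.(λ.λ.1) (λ.λ.1)))
  step 2: λ.(λ.(λ.λ.1) (λ.λ.1)) (λ.(λ.λ.1) (λ.λ.1))
  step 3: λ.(λ.λ.1) (λ.λ.1)
  step 4: λ.λ.λ.λ.1

Answer: normal form = λ.λ.λ.λ.1  (in 4 steps)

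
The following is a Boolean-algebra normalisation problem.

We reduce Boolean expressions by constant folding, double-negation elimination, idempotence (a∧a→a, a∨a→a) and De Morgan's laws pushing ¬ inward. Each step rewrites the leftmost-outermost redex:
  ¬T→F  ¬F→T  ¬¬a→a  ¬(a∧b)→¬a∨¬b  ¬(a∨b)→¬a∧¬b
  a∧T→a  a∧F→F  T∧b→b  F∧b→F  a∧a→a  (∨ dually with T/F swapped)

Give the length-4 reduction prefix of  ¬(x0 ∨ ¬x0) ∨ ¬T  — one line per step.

Answer: after 4 steps: ¬x0 ∧ x0

Derivation:
  start: ¬(x0 ∨ ¬x0) ∨ ¬T
  [1] (¬x0 ∧ ¬¬x0) ∨ ¬T
  [2] (¬x0 ∧ x0) ∨ ¬T
  [3] (¬x0 ∧ x0) ∨ F
  [4] ¬x0 ∧ x0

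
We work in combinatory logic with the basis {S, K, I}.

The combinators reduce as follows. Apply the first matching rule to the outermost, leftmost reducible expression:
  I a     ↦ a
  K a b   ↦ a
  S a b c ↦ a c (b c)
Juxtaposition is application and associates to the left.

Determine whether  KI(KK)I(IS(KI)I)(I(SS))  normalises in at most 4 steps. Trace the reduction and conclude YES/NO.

Answer: NO — after 4 steps the term is S(KI)I(I(SS)), not yet normal

Reduction:
  start: KI(KK)I(IS(KI)I)(I(SS))
  step 1: II(IS(KI)I)(I(SS))
  step 2: I(IS(KI)I)(I(SS))
  step 3: IS(KI)I(I(SS))
  step 4: S(KI)I(I(SS))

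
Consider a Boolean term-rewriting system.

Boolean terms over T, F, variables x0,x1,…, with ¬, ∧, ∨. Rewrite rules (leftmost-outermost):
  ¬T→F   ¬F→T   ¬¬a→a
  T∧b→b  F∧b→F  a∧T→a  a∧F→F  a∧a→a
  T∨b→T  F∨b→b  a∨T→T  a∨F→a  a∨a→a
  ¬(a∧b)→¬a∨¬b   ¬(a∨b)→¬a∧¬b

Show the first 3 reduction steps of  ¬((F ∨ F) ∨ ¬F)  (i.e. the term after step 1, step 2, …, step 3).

  start: ¬((F ∨ F) ∨ ¬F)
  step 1: ¬(F ∨ F) ∧ ¬¬F
  step 2: (¬F ∧ ¬F) ∧ ¬¬F
  step 3: ¬F ∧ ¬¬F

Answer: after 3 steps: ¬F ∧ ¬¬F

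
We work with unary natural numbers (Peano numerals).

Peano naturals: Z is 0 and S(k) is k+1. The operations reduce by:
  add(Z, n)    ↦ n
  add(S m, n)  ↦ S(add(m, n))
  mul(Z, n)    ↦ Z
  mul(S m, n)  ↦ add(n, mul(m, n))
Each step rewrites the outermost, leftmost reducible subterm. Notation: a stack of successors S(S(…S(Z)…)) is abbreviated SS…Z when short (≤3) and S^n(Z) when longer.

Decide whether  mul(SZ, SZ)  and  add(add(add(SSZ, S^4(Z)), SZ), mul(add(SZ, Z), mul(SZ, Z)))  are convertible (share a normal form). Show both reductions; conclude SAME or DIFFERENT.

Answer: DIFFERENT — A ⇓ SZ, B ⇓ S^7(Z)

Derivation:
Term A:
  start: mul(SZ, SZ)
  step 1: add(SZ, mul(Z, SZ))
  step 2: S(add(Z, mul(Z, SZ)))
  step 3: S(mul(Z, SZ))
  step 4: SZ

Term B:
  start: add(add(add(SSZ, S^4(Z)), SZ), mul(add(SZ, Z), mul(SZ, Z)))
  step 1: add(add(S(add(SZ, S^4(Z))), SZ), mul(add(SZ, Z), mul(SZ, Z)))
  step 2: add(S(add(add(SZ, S^4(Z)), SZ)), mul(add(SZ, Z), mul(SZ, Z)))
  step 3: S(add(add(add(SZ, S^4(Z)), SZ), mul(add(SZ, Z), mul(SZ, Z))))
  step 4: S(add(add(S(add(Z, S^4(Z))), SZ), mul(add(SZ, Z), mul(SZ, Z))))
  step 5: S(add(S(add(add(Z, S^4(Z)), SZ)), mul(add(SZ, Z), mul(SZ, Z))))
  step 6: S(S(add(add(add(Z, S^4(Z)), SZ), mul(add(SZ, Z), mul(SZ, Z)))))
  step 7: S(S(add(add(S^4(Z), SZ), mul(add(SZ, Z), mul(SZ, Z)))))
  step 8: S(S(add(S(add(SSSZ, SZ)), mul(add(SZ, Z), mul(SZ, Z)))))
  step 9: S(S(S(add(add(SSSZ, SZ), mul(add(SZ, Z), mul(SZ, Z))))))
  step 10: S(S(S(add(S(add(SSZ, SZ)), mul(add(SZ, Z), mul(SZ, Z))))))
  step 11: S(S(S(S(add(add(SSZ, SZ), mul(add(SZ, Z), mul(SZ, Z)))))))
  step 12: S(S(S(S(add(S(add(SZ, SZ)), mul(add(SZ, Z), mul(SZ, Z)))))))
  step 13: S(S(S(S(S(add(add(SZ, SZ), mul(add(SZ, Z), mul(SZ, Z))))))))
  step 14: S(S(S(S(S(add(S(add(Z, SZ)), mul(add(SZ, Z), mul(SZ, Z))))))))
  step 15: S(S(S(S(S(S(add(add(Z, SZ), mul(add(SZ, Z), mul(SZ, Z)))))))))
  step 16: S(S(S(S(S(S(add(SZ, mul(add(SZ, Z), mul(SZ, Z)))))))))
  step 17: S(S(S(S(S(S(S(add(Z, mul(add(SZ, Z), mul(SZ, Z))))))))))
  step 18: S(S(S(S(S(S(S(mul(add(SZ, Z), mul(SZ, Z)))))))))
  step 19: S(S(S(S(S(S(S(mul(S(add(Z, Z)), mul(SZ, Z)))))))))
  step 20: S(S(S(S(S(S(S(add(mul(SZ, Z), mul(add(Z, Z), mul(SZ, Z))))))))))
  step 21: S(S(S(S(S(S(S(add(add(Z, mul(Z, Z)), mul(add(Z, Z), mul(SZ, Z))))))))))
  step 22: S(S(S(S(S(S(S(add(mul(Z, Z), mul(add(Z, Z), mul(SZ, Z))))))))))
  step 23: S(S(S(S(S(S(S(add(Z, mul(add(Z, Z), mul(SZ, Z))))))))))
  step 24: S(S(S(S(S(S(S(mul(add(Z, Z), mul(SZ, Z)))))))))
  step 25: S(S(S(S(S(S(S(mul(Z, mul(SZ, Z)))))))))
  step 26: S^7(Z)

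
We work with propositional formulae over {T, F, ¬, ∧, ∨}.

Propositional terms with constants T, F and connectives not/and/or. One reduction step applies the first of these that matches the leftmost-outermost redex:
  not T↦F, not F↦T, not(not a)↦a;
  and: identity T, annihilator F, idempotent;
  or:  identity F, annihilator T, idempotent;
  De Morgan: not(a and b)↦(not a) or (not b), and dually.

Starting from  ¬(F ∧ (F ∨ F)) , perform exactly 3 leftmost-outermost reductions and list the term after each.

  start: ¬(F ∧ (F ∨ F))
  [1] ¬F ∨ ¬(F ∨ F)
  [2] T ∨ ¬(F ∨ F)
  [3] T

Answer: after 3 steps: T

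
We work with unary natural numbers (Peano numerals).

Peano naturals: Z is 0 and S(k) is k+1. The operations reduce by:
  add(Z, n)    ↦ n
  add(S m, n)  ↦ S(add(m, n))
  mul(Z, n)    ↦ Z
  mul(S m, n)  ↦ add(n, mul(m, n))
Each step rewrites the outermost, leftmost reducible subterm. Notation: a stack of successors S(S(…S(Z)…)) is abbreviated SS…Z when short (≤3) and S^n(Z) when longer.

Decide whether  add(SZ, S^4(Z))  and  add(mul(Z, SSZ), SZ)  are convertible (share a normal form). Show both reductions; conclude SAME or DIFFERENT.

Term A:
  start: add(SZ, S^4(Z))
  step 1: S(add(Z, S^4(Z)))
  step 2: S^5(Z)

Term B:
  start: add(mul(Z, SSZ), SZ)
  step 1: add(Z, SZ)
  step 2: SZ

Answer: DIFFERENT — A ⇓ S^5(Z), B ⇓ SZ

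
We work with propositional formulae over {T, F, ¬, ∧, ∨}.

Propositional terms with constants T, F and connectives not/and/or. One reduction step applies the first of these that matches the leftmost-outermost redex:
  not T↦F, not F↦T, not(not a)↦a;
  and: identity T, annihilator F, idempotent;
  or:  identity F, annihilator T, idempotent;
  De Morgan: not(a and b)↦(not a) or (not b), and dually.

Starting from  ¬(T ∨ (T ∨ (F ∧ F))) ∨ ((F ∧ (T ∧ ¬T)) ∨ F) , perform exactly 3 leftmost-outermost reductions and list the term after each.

  start: ¬(T ∨ (T ∨ (F ∧ F))) ∨ ((F ∧ (T ∧ ¬T)) ∨ F)
  step 1: (¬T ∧ ¬(T ∨ (F ∧ F))) ∨ ((F ∧ (T ∧ ¬T)) ∨ F)
  step 2: (F ∧ ¬(T ∨ (F ∧ F))) ∨ ((F ∧ (T ∧ ¬T)) ∨ F)
  step 3: F ∨ ((F ∧ (T ∧ ¬T)) ∨ F)

Answer: after 3 steps: F ∨ ((F ∧ (T ∧ ¬T)) ∨ F)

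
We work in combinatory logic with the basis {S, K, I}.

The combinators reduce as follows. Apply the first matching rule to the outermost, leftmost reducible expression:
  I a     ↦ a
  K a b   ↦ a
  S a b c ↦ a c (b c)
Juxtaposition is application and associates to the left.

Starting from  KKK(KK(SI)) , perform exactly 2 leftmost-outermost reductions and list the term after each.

  start: KKK(KK(SI))
  →1  K(KK(SI))
  →2  KK

Answer: after 2 steps: KK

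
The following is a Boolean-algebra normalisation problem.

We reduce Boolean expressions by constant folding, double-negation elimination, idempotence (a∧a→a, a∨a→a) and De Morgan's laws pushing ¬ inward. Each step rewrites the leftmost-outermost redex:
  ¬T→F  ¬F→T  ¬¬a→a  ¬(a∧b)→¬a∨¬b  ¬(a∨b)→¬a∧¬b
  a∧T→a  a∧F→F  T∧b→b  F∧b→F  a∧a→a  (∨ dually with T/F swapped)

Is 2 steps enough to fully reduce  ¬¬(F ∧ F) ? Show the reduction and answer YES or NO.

Answer: YES — reaches normal form F in 2 ≤ 2 steps

Reduction:
  start: ¬¬(F ∧ F)
  step 1: F ∧ F
  step 2: F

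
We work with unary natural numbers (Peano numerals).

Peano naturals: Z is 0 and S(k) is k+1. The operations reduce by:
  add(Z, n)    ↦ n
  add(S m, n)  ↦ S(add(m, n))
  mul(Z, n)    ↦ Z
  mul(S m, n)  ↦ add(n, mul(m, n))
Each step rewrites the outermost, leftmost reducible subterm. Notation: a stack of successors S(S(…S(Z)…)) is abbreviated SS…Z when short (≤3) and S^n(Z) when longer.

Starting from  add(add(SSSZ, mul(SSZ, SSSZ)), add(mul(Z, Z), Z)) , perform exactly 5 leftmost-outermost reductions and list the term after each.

  start: add(add(SSSZ, mul(SSZ, SSSZ)), add(mul(Z, Z), Z))
  [1] add(S(add(SSZ, mul(SSZ, SSSZ))), add(mul(Z, Z), Z))
  [2] S(add(add(SSZ, mul(SSZ, SSSZ)), add(mul(Z, Z), Z)))
  [3] S(add(S(add(SZ, mul(SSZ, SSSZ))), add(mul(Z, Z), Z)))
  [4] S(S(add(add(SZ, mul(SSZ, SSSZ)), add(mul(Z, Z), Z))))
  [5] S(S(add(S(add(Z, mul(SSZ, SSSZ))), add(mul(Z, Z), Z))))

Answer: after 5 steps: S(S(add(S(add(Z, mul(SSZ, SSSZ))), add(mul(Z, Z), Z))))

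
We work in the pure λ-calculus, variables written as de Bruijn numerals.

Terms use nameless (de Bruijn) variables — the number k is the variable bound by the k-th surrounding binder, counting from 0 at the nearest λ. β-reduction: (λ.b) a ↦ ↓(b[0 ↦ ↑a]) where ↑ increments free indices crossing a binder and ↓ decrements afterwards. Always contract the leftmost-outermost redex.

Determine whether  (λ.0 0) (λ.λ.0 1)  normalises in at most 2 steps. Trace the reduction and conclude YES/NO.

Answer: YES — reaches normal form λ.0 (λ.λ.0 1) in 2 ≤ 2 steps

Derivation:
  start: (λ.0 0) (λ.λ.0 1)
  step 1: (λ.λ.0 1) (λ.λ.0 1)
  step 2: λ.0 (λ.λ.0 1)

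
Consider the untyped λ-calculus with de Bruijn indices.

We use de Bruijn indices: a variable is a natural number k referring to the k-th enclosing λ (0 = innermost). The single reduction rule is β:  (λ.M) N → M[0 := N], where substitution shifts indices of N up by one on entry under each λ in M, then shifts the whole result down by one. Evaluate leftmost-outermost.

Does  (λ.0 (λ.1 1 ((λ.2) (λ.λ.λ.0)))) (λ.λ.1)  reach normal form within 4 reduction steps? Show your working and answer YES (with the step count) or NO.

Answer: YES — reaches normal form λ.λ.λ.λ.1 in 4 ≤ 4 steps

Derivation:
  start: (λ.0 (λ.1 1 ((λ.2) (λ.λ.λ.0)))) (λ.λ.1)
  →1  (λ.λ.1) (λ.(λ.λ.1) (λ.λ.1) ((λ.λ.λ.1) (λ.λ.λ.0)))
  →2  λ.λ.(λ.λ.1) (λ.λ.1) ((λ.λ.λ.1) (λ.λ.λ.0))
  →3  λ.λ.(λ.λ.λ.1) ((λ.λ.λ.1) (λ.λ.λ.0))
  →4  λ.λ.λ.λ.1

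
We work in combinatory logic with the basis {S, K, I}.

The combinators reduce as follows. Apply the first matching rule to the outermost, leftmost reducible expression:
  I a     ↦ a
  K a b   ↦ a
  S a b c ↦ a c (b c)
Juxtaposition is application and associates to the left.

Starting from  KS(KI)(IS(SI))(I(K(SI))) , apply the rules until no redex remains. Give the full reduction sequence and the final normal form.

  start: KS(KI)(IS(SI))(I(K(SI)))
  →1  S(IS(SI))(I(K(SI)))
  →2  S(S(SI))(I(K(SI)))
  →3  S(S(SI))(K(SI))

Answer: normal form = S(S(SI))(K(SI))  (in 3 steps)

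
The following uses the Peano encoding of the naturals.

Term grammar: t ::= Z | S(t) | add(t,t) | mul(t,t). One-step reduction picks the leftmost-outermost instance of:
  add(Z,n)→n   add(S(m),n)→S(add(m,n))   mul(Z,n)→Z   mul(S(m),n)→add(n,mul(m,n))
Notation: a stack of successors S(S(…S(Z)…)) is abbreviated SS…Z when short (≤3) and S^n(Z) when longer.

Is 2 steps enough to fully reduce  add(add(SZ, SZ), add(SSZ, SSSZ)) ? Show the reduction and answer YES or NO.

Answer: NO — after 2 steps the term is S(add(add(Z, SZ), add(SSZ, SSSZ))), not yet normal

Reduction:
  start: add(add(SZ, SZ), add(SSZ, SSSZ))
  [1] add(S(add(Z, SZ)), add(SSZ, SSSZ))
  [2] S(add(add(Z, SZ), add(SSZ, SSSZ)))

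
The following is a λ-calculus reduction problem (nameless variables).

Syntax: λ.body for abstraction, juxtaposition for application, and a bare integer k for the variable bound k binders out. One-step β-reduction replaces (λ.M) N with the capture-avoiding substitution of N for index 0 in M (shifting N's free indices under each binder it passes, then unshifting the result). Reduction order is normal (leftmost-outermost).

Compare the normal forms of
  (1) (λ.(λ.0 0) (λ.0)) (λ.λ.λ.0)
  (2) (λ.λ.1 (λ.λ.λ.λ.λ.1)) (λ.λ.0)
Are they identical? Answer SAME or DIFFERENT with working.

Term A:
  start: (λ.(λ.0 0) (λ.0)) (λ.λ.λ.0)
  step 1: (λ.0 0) (λ.0)
  step 2: (λ.0) (λ.0)
  step 3: λ.0

Term B:
  start: (λ.λ.1 (λ.λ.λ.λ.λ.1)) (λ.λ.0)
  step 1: λ.(λ.λ.0) (λ.λ.λ.λ.λ.1)
  step 2: λ.λ.0

Answer: DIFFERENT — A ⇓ λ.0, B ⇓ λ.λ.0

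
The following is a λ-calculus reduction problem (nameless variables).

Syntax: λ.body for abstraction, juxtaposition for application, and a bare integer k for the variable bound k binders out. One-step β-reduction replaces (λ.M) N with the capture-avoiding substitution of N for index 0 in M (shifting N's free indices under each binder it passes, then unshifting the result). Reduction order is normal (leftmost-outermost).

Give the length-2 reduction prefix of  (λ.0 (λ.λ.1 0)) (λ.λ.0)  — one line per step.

Answer: after 2 steps: λ.0

Working:
  start: (λ.0 (λ.λ.1 0)) (λ.λ.0)
  step 1: (λ.λ.0) (λ.λ.1 0)
  step 2: λ.0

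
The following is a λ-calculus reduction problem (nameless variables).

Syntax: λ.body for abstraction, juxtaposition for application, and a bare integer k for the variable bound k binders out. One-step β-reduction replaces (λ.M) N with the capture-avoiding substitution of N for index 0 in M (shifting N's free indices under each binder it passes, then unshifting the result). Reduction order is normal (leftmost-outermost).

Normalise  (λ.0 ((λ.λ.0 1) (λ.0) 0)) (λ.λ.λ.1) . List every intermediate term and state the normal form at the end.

Answer: normal form = λ.λ.1  (in 2 steps)

Derivation:
  start: (λ.0 ((λ.λ.0 1) (λ.0) 0)) (λ.λ.λ.1)
  step 1: (λ.λ.λ.1) ((λ.λ.0 1) (λ.0) (λ.λ.λ.1))
  step 2: λ.λ.1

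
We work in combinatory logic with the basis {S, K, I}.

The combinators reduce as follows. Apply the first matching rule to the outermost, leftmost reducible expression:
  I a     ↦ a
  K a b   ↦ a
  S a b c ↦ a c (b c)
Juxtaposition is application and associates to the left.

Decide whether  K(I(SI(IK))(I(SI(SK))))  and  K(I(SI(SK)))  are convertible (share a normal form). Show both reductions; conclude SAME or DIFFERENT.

Term A:
  start: K(I(SI(IK))(I(SI(SK))))
  →1  K(SI(IK)(I(SI(SK))))
  →2  K(I(I(SI(SK)))(IK(I(SI(SK)))))
  →3  K(I(SI(SK))(IK(I(SI(SK)))))
  →4  K(SI(SK)(IK(I(SI(SK)))))
  →5  K(I(IK(I(SI(SK))))(SK(IK(I(SI(SK))))))
  →6  K(IK(I(SI(SK)))(SK(IK(I(SI(SK))))))
  →7  K(K(I(SI(SK)))(SK(IK(I(SI(SK))))))
  →8  K(I(SI(SK)))
  →9  K(SI(SK))

Term B:
  start: K(I(SI(SK)))
  →1  K(SI(SK))

Answer: SAME — A ⇓ K(SI(SK)), B ⇓ K(SI(SK))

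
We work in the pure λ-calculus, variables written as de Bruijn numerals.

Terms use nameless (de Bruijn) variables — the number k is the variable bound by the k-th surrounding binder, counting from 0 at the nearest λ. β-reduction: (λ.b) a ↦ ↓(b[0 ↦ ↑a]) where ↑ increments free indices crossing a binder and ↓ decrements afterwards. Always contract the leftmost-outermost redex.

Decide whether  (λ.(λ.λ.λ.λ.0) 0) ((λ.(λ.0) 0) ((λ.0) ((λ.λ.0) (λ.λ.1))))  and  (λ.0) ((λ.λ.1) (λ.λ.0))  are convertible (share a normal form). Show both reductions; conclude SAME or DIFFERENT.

Term A:
  start: (λ.(λ.λ.λ.λ.0) 0) ((λ.(λ.0) 0) ((λ.0) ((λ.λ.0) (λ.λ.1))))
  →1  (λ.λ.λ.λ.0) ((λ.(λ.0) 0) ((λ.0) ((λ.λ.0) (λ.λ.1))))
  →2  λ.λ.λ.0

Term B:
  start: (λ.0) ((λ.λ.1) (λ.λ.0))
  →1  (λ.λ.1) (λ.λ.0)
  →2  λ.λ.λ.0

Answer: SAME — A ⇓ λ.λ.λ.0, B ⇓ λ.λ.λ.0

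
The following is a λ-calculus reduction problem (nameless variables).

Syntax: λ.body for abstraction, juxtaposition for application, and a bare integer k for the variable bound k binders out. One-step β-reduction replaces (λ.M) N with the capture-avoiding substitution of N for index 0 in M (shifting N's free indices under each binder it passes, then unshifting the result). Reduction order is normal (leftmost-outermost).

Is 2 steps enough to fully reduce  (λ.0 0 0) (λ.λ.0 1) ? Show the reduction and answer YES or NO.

Answer: NO — after 2 steps the term is (λ.0 (λ.λ.0 1)) (λ.λ.0 1), not yet normal

Working:
  start: (λ.0 0 0) (λ.λ.0 1)
  [1] (λ.λ.0 1) (λ.λ.0 1) (λ.λ.0 1)
  [2] (λ.0 (λ.λ.0 1)) (λ.λ.0 1)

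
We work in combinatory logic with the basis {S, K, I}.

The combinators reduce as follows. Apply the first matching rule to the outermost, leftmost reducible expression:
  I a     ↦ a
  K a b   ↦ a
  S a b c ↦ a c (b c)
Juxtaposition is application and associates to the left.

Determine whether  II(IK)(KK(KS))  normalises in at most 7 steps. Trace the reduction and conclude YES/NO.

Answer: YES — reaches normal form KK in 4 ≤ 7 steps

Reduction:
  start: II(IK)(KK(KS))
  [1] I(IK)(KK(KS))
  [2] IK(KK(KS))
  [3] K(KK(KS))
  [4] KK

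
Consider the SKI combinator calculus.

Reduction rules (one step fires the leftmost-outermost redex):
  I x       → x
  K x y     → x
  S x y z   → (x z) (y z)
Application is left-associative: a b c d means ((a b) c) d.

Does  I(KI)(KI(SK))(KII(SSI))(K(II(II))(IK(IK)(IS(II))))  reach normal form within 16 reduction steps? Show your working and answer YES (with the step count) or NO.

Answer: YES — reaches normal form SII in 15 ≤ 16 steps

Derivation:
  start: I(KI)(KI(SK))(KII(SSI))(K(II(II))(IK(IK)(IS(II))))
  [1] KI(KI(SK))(KII(SSI))(K(II(II))(IK(IK)(IS(II))))
  [2] I(KII(SSI))(K(II(II))(IK(IK)(IS(II))))
  [3] KII(SSI)(K(II(II))(IK(IK)(IS(II))))
  [4] I(SSI)(K(II(II))(IK(IK)(IS(II))))
  [5] SSI(K(II(II))(IK(IK)(IS(II))))
  [6] S(K(II(II))(IK(IK)(IS(II))))(I(K(II(II))(IK(IK)(IS(II)))))
  [7] S(II(II))(I(K(II(II))(IK(IK)(IS(II)))))
  [8] S(I(II))(I(K(II(II))(IK(IK)(IS(II)))))
  [9] S(II)(I(K(II(II))(IK(IK)(IS(II)))))
  [10] SI(I(K(II(II))(IK(IK)(IS(II)))))
  [11] SI(K(II(II))(IK(IK)(IS(II))))
  [12] SI(II(II))
  [13] SI(I(II))
  [14] SI(II)
  [15] SII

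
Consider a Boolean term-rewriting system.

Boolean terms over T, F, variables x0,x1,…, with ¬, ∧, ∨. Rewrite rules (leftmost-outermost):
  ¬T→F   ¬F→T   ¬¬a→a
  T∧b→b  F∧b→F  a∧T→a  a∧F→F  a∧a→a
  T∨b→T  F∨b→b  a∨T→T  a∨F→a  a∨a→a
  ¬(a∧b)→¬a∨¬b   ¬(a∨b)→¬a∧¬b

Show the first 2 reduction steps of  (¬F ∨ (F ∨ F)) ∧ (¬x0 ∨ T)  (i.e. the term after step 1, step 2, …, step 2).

Answer: after 2 steps: T ∧ (¬x0 ∨ T)

Derivation:
  start: (¬F ∨ (F ∨ F)) ∧ (¬x0 ∨ T)
  [1] (T ∨ (F ∨ F)) ∧ (¬x0 ∨ T)
  [2] T ∧ (¬x0 ∨ T)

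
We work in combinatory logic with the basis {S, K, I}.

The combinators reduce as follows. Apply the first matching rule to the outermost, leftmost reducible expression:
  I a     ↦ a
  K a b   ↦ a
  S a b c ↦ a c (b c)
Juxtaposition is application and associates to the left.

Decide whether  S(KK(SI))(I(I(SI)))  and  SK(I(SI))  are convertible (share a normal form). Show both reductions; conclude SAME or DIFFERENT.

Answer: SAME — A ⇓ SK(SI), B ⇓ SK(SI)

Working:
Term A:
  start: S(KK(SI))(I(I(SI)))
  [1] SK(I(I(SI)))
  [2] SK(I(SI))
  [3] SK(SI)

Term B:
  start: SK(I(SI))
  [1] SK(SI)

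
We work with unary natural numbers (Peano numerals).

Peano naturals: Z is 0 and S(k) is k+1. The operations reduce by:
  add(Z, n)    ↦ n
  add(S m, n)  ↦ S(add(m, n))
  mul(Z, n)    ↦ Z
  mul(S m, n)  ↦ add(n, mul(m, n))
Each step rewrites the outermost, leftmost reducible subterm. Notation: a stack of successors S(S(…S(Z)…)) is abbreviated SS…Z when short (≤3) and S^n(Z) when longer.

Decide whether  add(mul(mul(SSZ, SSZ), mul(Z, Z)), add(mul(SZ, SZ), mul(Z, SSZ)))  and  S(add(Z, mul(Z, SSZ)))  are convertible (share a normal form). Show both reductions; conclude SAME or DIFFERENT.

Answer: SAME — A ⇓ SZ, B ⇓ SZ

Reduction:
Term A:
  start: add(mul(mul(SSZ, SSZ), mul(Z, Z)), add(mul(SZ, SZ), mul(Z, SSZ)))
  [1] add(mul(add(SSZ, mul(SZ, SSZ)), mul(Z, Z)), add(mul(SZ, SZ), mul(Z, SSZ)))
  [2] add(mul(S(add(SZ, mul(SZ, SSZ))), mul(Z, Z)), add(mul(SZ, SZ), mul(Z, SSZ)))
  [3] add(add(mul(Z, Z), mul(add(SZ, mul(SZ, SSZ)), mul(Z, Z))), add(mul(SZ, SZ), mul(Z, SSZ)))
  [4] add(add(Z, mul(add(SZ, mul(SZ, SSZ)), mul(Z, Z))), add(mul(SZ, SZ), mul(Z, SSZ)))
  [5] add(mul(add(SZ, mul(SZ, SSZ)), mul(Z, Z)), add(mul(SZ, SZ), mul(Z, SSZ)))
  [6] add(mul(S(add(Z, mul(SZ, SSZ))), mul(Z, Z)), add(mul(SZ, SZ), mul(Z, SSZ)))
  [7] add(add(mul(Z, Z), mul(add(Z, mul(SZ, SSZ)), mul(Z, Z))), add(mul(SZ, SZ), mul(Z, SSZ)))
  [8] add(add(Z, mul(add(Z, mul(SZ, SSZ)), mul(Z, Z))), add(mul(SZ, SZ), mul(Z, SSZ)))
  [9] add(mul(add(Z, mul(SZ, SSZ)), mul(Z, Z)), add(mul(SZ, SZ), mul(Z, SSZ)))
  [10] add(mul(mul(SZ, SSZ), mul(Z, Z)), add(mul(SZ, SZ), mul(Z, SSZ)))
  [11] add(mul(add(SSZ, mul(Z, SSZ)), mul(Z, Z)), add(mul(SZ, SZ), mul(Z, SSZ)))
  [12] add(mul(S(add(SZ, mul(Z, SSZ))), mul(Z, Z)), add(mul(SZ, SZ), mul(Z, SSZ)))
  [13] add(add(mul(Z, Z), mul(add(SZ, mul(Z, SSZ)), mul(Z, Z))), add(mul(SZ, SZ), mul(Z, SSZ)))
  [14] add(add(Z, mul(add(SZ, mul(Z, SSZ)), mul(Z, Z))), add(mul(SZ, SZ), mul(Z, SSZ)))
  [15] add(mul(add(SZ, mul(Z, SSZ)), mul(Z, Z)), add(mul(SZ, SZ), mul(Z, SSZ)))
  [16] add(mul(S(add(Z, mul(Z, SSZ))), mul(Z, Z)), add(mul(SZ, SZ), mul(Z, SSZ)))
  [17] add(add(mul(Z, Z), mul(add(Z, mul(Z, SSZ)), mul(Z, Z))), add(mul(SZ, SZ), mul(Z, SSZ)))
  [18] add(add(Z, mul(add(Z, mul(Z, SSZ)), mul(Z, Z))), add(mul(SZ, SZ), mul(Z, SSZ)))
  [19] add(mul(add(Z, mul(Z, SSZ)), mul(Z, Z)), add(mul(SZ, SZ), mul(Z, SSZ)))
  [20] add(mul(mul(Z, SSZ), mul(Z, Z)), add(mul(SZ, SZ), mul(Z, SSZ)))
  [21] add(mul(Z, mul(Z, Z)), add(mul(SZ, SZ), mul(Z, SSZ)))
  [22] add(Z, add(mul(SZ, SZ), mul(Z, SSZ)))
  [23] add(mul(SZ, SZ), mul(Z, SSZ))
  [24] add(add(SZ, mul(Z, SZ)), mul(Z, SSZ))
  [25] add(S(add(Z, mul(Z, SZ))), mul(Z, SSZ))
  [26] S(add(add(Z, mul(Z, SZ)), mul(Z, SSZ)))
  [27] S(add(mul(Z, SZ), mul(Z, SSZ)))
  [28] S(add(Z, mul(Z, SSZ)))
  [29] S(mul(Z, SSZ))
  [30] SZ

Term B:
  start: S(add(Z, mul(Z, SSZ)))
  [1] S(mul(Z, SSZ))
  [2] SZ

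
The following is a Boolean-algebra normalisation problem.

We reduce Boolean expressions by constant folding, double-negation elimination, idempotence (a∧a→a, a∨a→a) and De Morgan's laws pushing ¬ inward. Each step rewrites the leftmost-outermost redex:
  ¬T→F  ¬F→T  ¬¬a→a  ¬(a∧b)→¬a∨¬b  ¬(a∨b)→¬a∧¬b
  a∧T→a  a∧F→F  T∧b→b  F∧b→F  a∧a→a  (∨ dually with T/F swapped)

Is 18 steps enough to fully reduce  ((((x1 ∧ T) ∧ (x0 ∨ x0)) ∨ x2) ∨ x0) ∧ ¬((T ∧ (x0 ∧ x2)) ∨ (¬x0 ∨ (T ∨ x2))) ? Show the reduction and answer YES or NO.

  start: ((((x1 ∧ T) ∧ (x0 ∨ x0)) ∨ x2) ∨ x0) ∧ ¬((T ∧ (x0 ∧ x2)) ∨ (¬x0 ∨ (T ∨ x2)))
  [1] (((x1 ∧ (x0 ∨ x0)) ∨ x2) ∨ x0) ∧ ¬((T ∧ (x0 ∧ x2)) ∨ (¬x0 ∨ (T ∨ x2)))
  [2] (((x1 ∧ x0) ∨ x2) ∨ x0) ∧ ¬((T ∧ (x0 ∧ x2)) ∨ (¬x0 ∨ (T ∨ x2)))
  [3] (((x1 ∧ x0) ∨ x2) ∨ x0) ∧ (¬(T ∧ (x0 ∧ x2)) ∧ ¬(¬x0 ∨ (T ∨ x2)))
  [4] (((x1 ∧ x0) ∨ x2) ∨ x0) ∧ ((¬T ∨ ¬(x0 ∧ x2)) ∧ ¬(¬x0 ∨ (T ∨ x2)))
  [5] (((x1 ∧ x0) ∨ x2) ∨ x0) ∧ ((F ∨ ¬(x0 ∧ x2)) ∧ ¬(¬x0 ∨ (T ∨ x2)))
  [6] (((x1 ∧ x0) ∨ x2) ∨ x0) ∧ (¬(x0 ∧ x2) ∧ ¬(¬x0 ∨ (T ∨ x2)))
  [7] (((x1 ∧ x0) ∨ x2) ∨ x0) ∧ ((¬x0 ∨ ¬x2) ∧ ¬(¬x0 ∨ (T ∨ x2)))
  [8] (((x1 ∧ x0) ∨ x2) ∨ x0) ∧ ((¬x0 ∨ ¬x2) ∧ (¬¬x0 ∧ ¬(T ∨ x2)))
  [9] (((x1 ∧ x0) ∨ x2) ∨ x0) ∧ ((¬x0 ∨ ¬x2) ∧ (x0 ∧ ¬(T ∨ x2)))
  [10] (((x1 ∧ x0) ∨ x2) ∨ x0) ∧ ((¬x0 ∨ ¬x2) ∧ (x0 ∧ (¬T ∧ ¬x2)))
  [11] (((x1 ∧ x0) ∨ x2) ∨ x0) ∧ ((¬x0 ∨ ¬x2) ∧ (x0 ∧ (F ∧ ¬x2)))
  [12] (((x1 ∧ x0) ∨ x2) ∨ x0) ∧ ((¬x0 ∨ ¬x2) ∧ (x0 ∧ F))
  [13] (((x1 ∧ x0) ∨ x2) ∨ x0) ∧ ((¬x0 ∨ ¬x2) ∧ F)
  [14] (((x1 ∧ x0) ∨ x2) ∨ x0) ∧ F
  [15] F

Answer: YES — reaches normal form F in 15 ≤ 18 steps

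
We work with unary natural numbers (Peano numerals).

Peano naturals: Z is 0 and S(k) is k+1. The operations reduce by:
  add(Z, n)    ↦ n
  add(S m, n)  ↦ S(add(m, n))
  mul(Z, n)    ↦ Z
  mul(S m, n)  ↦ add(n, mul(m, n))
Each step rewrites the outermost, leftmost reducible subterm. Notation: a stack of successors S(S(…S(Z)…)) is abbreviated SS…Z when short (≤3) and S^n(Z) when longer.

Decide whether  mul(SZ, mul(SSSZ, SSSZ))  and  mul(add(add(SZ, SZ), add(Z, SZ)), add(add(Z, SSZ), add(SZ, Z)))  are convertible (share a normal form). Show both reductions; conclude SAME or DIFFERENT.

Answer: SAME — A ⇓ S^9(Z), B ⇓ S^9(Z)

Working:
Term A:
  start: mul(SZ, mul(SSSZ, SSSZ))
  [1] add(mul(SSSZ, SSSZ), mul(Z, mul(SSSZ, SSSZ)))
  [2] add(add(SSSZ, mul(SSZ, SSSZ)), mul(Z, mul(SSSZ, SSSZ)))
  [3] add(S(add(SSZ, mul(SSZ, SSSZ))), mul(Z, mul(SSSZ, SSSZ)))
  [4] S(add(add(SSZ, mul(SSZ, SSSZ)), mul(Z, mul(SSSZ, SSSZ))))
  [5] S(add(S(add(SZ, mul(SSZ, SSSZ))), mul(Z, mul(SSSZ, SSSZ))))
  [6] S(S(add(add(SZ, mul(SSZ, SSSZ)), mul(Z, mul(SSSZ, SSSZ)))))
  [7] S(S(add(S(add(Z, mul(SSZ, SSSZ))), mul(Z, mul(SSSZ, SSSZ)))))
  [8] S(S(S(add(add(Z, mul(SSZ, SSSZ)), mul(Z, mul(SSSZ, SSSZ))))))
  [9] S(S(S(add(mul(SSZ, SSSZ), mul(Z, mul(SSSZ, SSSZ))))))
  [10] S(S(S(add(add(SSSZ, mul(SZ, SSSZ)), mul(Z, mul(SSSZ, SSSZ))))))
  [11] S(S(S(add(S(add(SSZ, mul(SZ, SSSZ))), mul(Z, mul(SSSZ, SSSZ))))))
  [12] S(S(S(S(add(add(SSZ, mul(SZ, SSSZ)), mul(Z, mul(SSSZ, SSSZ)))))))
  [13] S(S(S(S(add(S(add(SZ, mul(SZ, SSSZ))), mul(Z, mul(SSSZ, SSSZ)))))))
  [14] S(S(S(S(S(add(add(SZ, mul(SZ, SSSZ)), mul(Z, mul(SSSZ, SSSZ))))))))
  [15] S(S(S(S(S(add(S(add(Z, mul(SZ, SSSZ))), mul(Z, mul(SSSZ, SSSZ))))))))
  [16] S(S(S(S(S(S(add(add(Z, mul(SZ, SSSZ)), mul(Z, mul(SSSZ, SSSZ)))))))))
  [17] S(S(S(S(S(S(add(mul(SZ, SSSZ), mul(Z, mul(SSSZ, SSSZ)))))))))
  [18] S(S(S(S(S(S(add(add(SSSZ, mul(Z, SSSZ)), mul(Z, mul(SSSZ, SSSZ)))))))))
  [19] S(S(S(S(S(S(add(S(add(SSZ, mul(Z, SSSZ))), mul(Z, mul(SSSZ, SSSZ)))))))))
  [20] S(S(S(S(S(S(S(add(add(SSZ, mul(Z, SSSZ)), mul(Z, mul(SSSZ, SSSZ))))))))))
  [21] S(S(S(S(S(S(S(add(S(add(SZ, mul(Z, SSSZ))), mul(Z, mul(SSSZ, SSSZ))))))))))
  [22] S(S(S(S(S(S(S(S(add(add(SZ, mul(Z, SSSZ)), mul(Z, mul(SSSZ, SSSZ)))))))))))
  [23] S(S(S(S(S(S(S(S(add(S(add(Z, mul(Z, SSSZ))), mul(Z, mul(SSSZ, SSSZ)))))))))))
  [24] S(S(S(S(S(S(S(S(S(add(add(Z, mul(Z, SSSZ)), mul(Z, mul(SSSZ, SSSZ))))))))))))
  [25] S(S(S(S(S(S(S(S(S(add(mul(Z, SSSZ), mul(Z, mul(SSSZ, SSSZ))))))))))))
  [26] S(S(S(S(S(S(S(S(S(add(Z, mul(Z, mul(SSSZ, SSSZ))))))))))))
  [27] S(S(S(S(S(S(S(S(S(mul(Z, mul(SSSZ, SSSZ)))))))))))
  [28] S^9(Z)

Term B:
  start: mul(add(add(SZ, SZ), add(Z, SZ)), add(add(Z, SSZ), add(SZ, Z)))
  [1] mul(add(S(add(Z, SZ)), add(Z, SZ)), add(add(Z, SSZ), add(SZ, Z)))
  [2] mul(S(add(add(Z, SZ), add(Z, SZ))), add(add(Z, SSZ), add(SZ, Z)))
  [3] add(add(add(Z, SSZ), add(SZ, Z)), mul(add(add(Z, SZ), add(Z, SZ)), add(add(Z, SSZ), add(SZ, Z))))
  [4] add(add(SSZ, add(SZ, Z)), mul(add(add(Z, SZ), add(Z, SZ)), add(add(Z, SSZ), add(SZ, Z))))
  [5] add(S(add(SZ, add(SZ, Z))), mul(add(add(Z, SZ), add(Z, SZ)), add(add(Z, SSZ), add(SZ, Z))))
  [6] S(add(add(SZ, add(SZ, Z)), mul(add(add(Z, SZ), add(Z, SZ)), add(add(Z, SSZ), add(SZ, Z)))))
  [7] S(add(S(add(Z, add(SZ, Z))), mul(add(add(Z, SZ), add(Z, SZ)), add(add(Z, SSZ), add(SZ, Z)))))
  [8] S(S(add(add(Z, add(SZ, Z)), mul(add(add(Z, SZ), add(Z, SZ)), add(add(Z, SSZ), add(SZ, Z))))))
  [9] S(S(add(add(SZ, Z), mul(add(add(Z, SZ), add(Z, SZ)), add(add(Z, SSZ), add(SZ, Z))))))
  [10] S(S(add(S(add(Z, Z)), mul(add(add(Z, SZ), add(Z, SZ)), add(add(Z, SSZ), add(SZ, Z))))))
  [11] S(S(S(add(add(Z, Z), mul(add(add(Z, SZ), add(Z, SZ)), add(add(Z, SSZ), add(SZ, Z)))))))
  [12] S(S(S(add(Z, mul(add(add(Z, SZ), add(Z, SZ)), add(add(Z, SSZ), add(SZ, Z)))))))
  [13] S(S(S(mul(add(add(Z, SZ), add(Z, SZ)), add(add(Z, SSZ), add(SZ, Z))))))
  [14] S(S(S(mul(add(SZ, add(Z, SZ)), add(add(Z, SSZ), add(SZ, Z))))))
  [15] S(S(S(mul(S(add(Z, add(Z, SZ))), add(add(Z, SSZ), add(SZ, Z))))))
  [16] S(S(S(add(add(add(Z, SSZ), add(SZ, Z)), mul(add(Z, add(Z, SZ)), add(add(Z, SSZ), add(SZ, Z)))))))
  [17] S(S(S(add(add(SSZ, add(SZ, Z)), mul(add(Z, add(Z, SZ)), add(add(Z, SSZ), add(SZ, Z)))))))
  [18] S(S(S(add(S(add(SZ, add(SZ, Z))), mul(add(Z, add(Z, SZ)), add(add(Z, SSZ), add(SZ, Z)))))))
  [19] S(S(S(S(add(add(SZ, add(SZ, Z)), mul(add(Z, add(Z, SZ)), add(add(Z, SSZ), add(SZ, Z))))))))
  [20] S(S(S(S(add(S(add(Z, add(SZ, Z))), mul(add(Z, add(Z, SZ)), add(add(Z, SSZ), add(SZ, Z))))))))
  [21] S(S(S(S(S(add(add(Z, add(SZ, Z)), mul(add(Z, add(Z, SZ)), add(add(Z, SSZ), add(SZ, Z)))))))))
  [22] S(S(S(S(S(add(add(SZ, Z), mul(add(Z, add(Z, SZ)), add(add(Z, SSZ), add(SZ, Z)))))))))
  [23] S(S(S(S(S(add(S(add(Z, Z)), mul(add(Z, add(Z, SZ)), add(add(Z, SSZ), add(SZ, Z)))))))))
  [24] S(S(S(S(S(S(add(add(Z, Z), mul(add(Z, add(Z, SZ)), add(add(Z, SSZ), add(SZ, Z))))))))))
  [25] S(S(S(S(S(S(add(Z, mul(add(Z, add(Z, SZ)), add(add(Z, SSZ), add(SZ, Z))))))))))
  [26] S(S(S(S(S(S(mul(add(Z, add(Z, SZ)), add(add(Z, SSZ), add(SZ, Z)))))))))
  [27] S(S(S(S(S(S(mul(add(Z, SZ), add(add(Z, SSZ), add(SZ, Z)))))))))
  [28] S(S(S(S(S(S(mul(SZ, add(add(Z, SSZ), add(SZ, Z)))))))))
  [29] S(S(S(S(S(S(add(add(add(Z, SSZ), add(SZ, Z)), mul(Z, add(add(Z, SSZ), add(SZ, Z))))))))))
  [30] S(S(S(S(S(S(add(add(SSZ, add(SZ, Z)), mul(Z, add(add(Z, SSZ), add(SZ, Z))))))))))
  [31] S(S(S(S(S(S(add(S(add(SZ, add(SZ, Z))), mul(Z, add(add(Z, SSZ), add(SZ, Z))))))))))
  [32] S(S(S(S(S(S(S(add(add(SZ, add(SZ, Z)), mul(Z, add(add(Z, SSZ), add(SZ, Z)))))))))))
  [33] S(S(S(S(S(S(S(add(S(add(Z, add(SZ, Z))), mul(Z, add(add(Z, SSZ), add(SZ, Z)))))))))))
  [34] S(S(S(S(S(S(S(S(add(add(Z, add(SZ, Z)), mul(Z, add(add(Z, SSZ), add(SZ, Z))))))))))))
  [35] S(S(S(S(S(S(S(S(add(add(SZ, Z), mul(Z, add(add(Z, SSZ), add(SZ, Z))))))))))))
  [36] S(S(S(S(S(S(S(S(add(S(add(Z, Z)), mul(Z, add(add(Z, SSZ), add(SZ, Z))))))))))))
  [37] S(S(S(S(S(S(S(S(S(add(add(Z, Z), mul(Z, add(add(Z, SSZ), add(SZ, Z)))))))))))))
  [38] S(S(S(S(S(S(S(S(S(add(Z, mul(Z, add(add(Z, SSZ), add(SZ, Z)))))))))))))
  [39] S(S(S(S(S(S(S(S(S(mul(Z, add(add(Z, SSZ), add(SZ, Z))))))))))))
  [40] S^9(Z)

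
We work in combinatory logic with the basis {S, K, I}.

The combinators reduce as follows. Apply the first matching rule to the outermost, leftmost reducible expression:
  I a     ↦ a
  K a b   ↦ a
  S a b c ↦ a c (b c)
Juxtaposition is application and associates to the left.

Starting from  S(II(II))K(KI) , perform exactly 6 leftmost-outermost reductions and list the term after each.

Answer: after 6 steps: I

Reduction:
  start: S(II(II))K(KI)
  →1  II(II)(KI)(K(KI))
  →2  I(II)(KI)(K(KI))
  →3  II(KI)(K(KI))
  →4  I(KI)(K(KI))
  →5  KI(K(KI))
  →6  I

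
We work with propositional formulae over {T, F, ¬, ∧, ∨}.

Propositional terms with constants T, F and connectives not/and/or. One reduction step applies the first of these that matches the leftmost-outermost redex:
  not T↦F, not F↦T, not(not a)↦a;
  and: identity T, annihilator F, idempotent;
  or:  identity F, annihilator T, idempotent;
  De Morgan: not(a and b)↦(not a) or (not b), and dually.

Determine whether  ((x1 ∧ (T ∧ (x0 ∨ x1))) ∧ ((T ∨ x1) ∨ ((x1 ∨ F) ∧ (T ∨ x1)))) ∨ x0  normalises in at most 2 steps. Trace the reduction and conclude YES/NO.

  start: ((x1 ∧ (T ∧ (x0 ∨ x1))) ∧ ((T ∨ x1) ∨ ((x1 ∨ F) ∧ (T ∨ x1)))) ∨ x0
  →1  ((x1 ∧ (x0 ∨ x1)) ∧ ((T ∨ x1) ∨ ((x1 ∨ F) ∧ (T ∨ x1)))) ∨ x0
  →2  ((x1 ∧ (x0 ∨ x1)) ∧ (T ∨ ((x1 ∨ F) ∧ (T ∨ x1)))) ∨ x0

Answer: NO — after 2 steps the term is ((x1 ∧ (x0 ∨ x1)) ∧ (T ∨ ((x1 ∨ F) ∧ (T ∨ x1)))) ∨ x0, not yet normal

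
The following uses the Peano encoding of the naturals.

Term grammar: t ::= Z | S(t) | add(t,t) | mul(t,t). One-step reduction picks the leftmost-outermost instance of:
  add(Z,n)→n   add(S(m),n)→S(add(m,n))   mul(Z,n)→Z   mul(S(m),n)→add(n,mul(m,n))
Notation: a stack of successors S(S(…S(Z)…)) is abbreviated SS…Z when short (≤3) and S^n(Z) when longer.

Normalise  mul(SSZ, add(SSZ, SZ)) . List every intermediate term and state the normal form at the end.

Answer: normal form = S^6(Z)  (in 17 steps)

Reduction:
  start: mul(SSZ, add(SSZ, SZ))
  [1] add(add(SSZ, SZ), mul(SZ, add(SSZ, SZ)))
  [2] add(S(add(SZ, SZ)), mul(SZ, add(SSZ, SZ)))
  [3] S(add(add(SZ, SZ), mul(SZ, add(SSZ, SZ))))
  [4] S(add(S(add(Z, SZ)), mul(SZ, add(SSZ, SZ))))
  [5] S(S(add(add(Z, SZ), mul(SZ, add(SSZ, SZ)))))
  [6] S(S(add(SZ, mul(SZ, add(SSZ, SZ)))))
  [7] S(S(S(add(Z, mul(SZ, add(SSZ, SZ))))))
  [8] S(S(S(mul(SZ, add(SSZ, SZ)))))
  [9] S(S(S(add(add(SSZ, SZ), mul(Z, add(SSZ, SZ))))))
  [10] S(S(S(add(S(add(SZ, SZ)), mul(Z, add(SSZ, SZ))))))
  [11] S(S(S(S(add(add(SZ, SZ), mul(Z, add(SSZ, SZ)))))))
  [12] S(S(S(S(add(S(add(Z, SZ)), mul(Z, add(SSZ, SZ)))))))
  [13] S(S(S(S(S(add(add(Z, SZ), mul(Z, add(SSZ, SZ))))))))
  [14] S(S(S(S(S(add(SZ, mul(Z, add(SSZ, SZ))))))))
  [15] S(S(S(S(S(S(add(Z, mul(Z, add(SSZ, SZ)))))))))
  [16] S(S(S(S(S(S(mul(Z, add(SSZ, SZ))))))))
  [17] S^6(Z)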